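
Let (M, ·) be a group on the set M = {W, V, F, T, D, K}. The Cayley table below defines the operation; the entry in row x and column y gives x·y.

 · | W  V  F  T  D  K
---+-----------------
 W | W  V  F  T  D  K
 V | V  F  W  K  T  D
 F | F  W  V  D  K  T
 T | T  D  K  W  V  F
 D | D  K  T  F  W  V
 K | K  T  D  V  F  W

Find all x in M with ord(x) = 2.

{D, K, T}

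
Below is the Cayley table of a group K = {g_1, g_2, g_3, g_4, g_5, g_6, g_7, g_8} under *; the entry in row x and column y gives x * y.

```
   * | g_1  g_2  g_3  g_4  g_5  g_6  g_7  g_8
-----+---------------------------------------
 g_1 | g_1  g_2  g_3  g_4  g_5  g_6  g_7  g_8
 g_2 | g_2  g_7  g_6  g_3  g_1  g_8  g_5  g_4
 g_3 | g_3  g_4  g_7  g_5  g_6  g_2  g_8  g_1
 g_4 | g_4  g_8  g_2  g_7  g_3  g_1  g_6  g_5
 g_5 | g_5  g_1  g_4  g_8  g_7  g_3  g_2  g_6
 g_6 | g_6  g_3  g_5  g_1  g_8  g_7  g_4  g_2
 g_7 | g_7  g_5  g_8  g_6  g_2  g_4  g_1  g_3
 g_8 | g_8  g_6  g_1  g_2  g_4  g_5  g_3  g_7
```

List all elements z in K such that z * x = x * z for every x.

An element z is central iff its row equals its column in the table.
For g_6: g_6 * g_3 = g_5 ≠ g_2 = g_3 * g_6, so g_6 ∉ Z.
Checking each element this way leaves Z(K) = {g_1, g_7}.

{g_1, g_7}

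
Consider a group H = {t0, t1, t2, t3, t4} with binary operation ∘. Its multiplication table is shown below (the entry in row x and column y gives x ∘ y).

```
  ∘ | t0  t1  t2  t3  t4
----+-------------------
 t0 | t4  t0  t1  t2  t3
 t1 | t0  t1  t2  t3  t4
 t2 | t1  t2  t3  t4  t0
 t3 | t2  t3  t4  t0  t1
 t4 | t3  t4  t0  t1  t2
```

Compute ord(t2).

The identity element is t1 (its row matches the header).
t2^1 = t2
t2^2 = t2 ∘ t2 = t3
t2^3 = t3 ∘ t2 = t4
t2^4 = t4 ∘ t2 = t0
t2^5 = t0 ∘ t2 = t1
The first power of t2 equal to the identity is t2^5, so ord(t2) = 5.

5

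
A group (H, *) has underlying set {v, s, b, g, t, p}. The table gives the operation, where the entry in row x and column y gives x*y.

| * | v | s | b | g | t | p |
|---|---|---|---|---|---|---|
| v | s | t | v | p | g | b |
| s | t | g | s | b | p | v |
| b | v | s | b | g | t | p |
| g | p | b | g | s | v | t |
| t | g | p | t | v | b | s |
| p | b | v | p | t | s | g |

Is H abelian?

Check whether the table is symmetric across its main diagonal.
Every entry (row x, col y) equals the entry (row y, col x), so H is abelian.

Yes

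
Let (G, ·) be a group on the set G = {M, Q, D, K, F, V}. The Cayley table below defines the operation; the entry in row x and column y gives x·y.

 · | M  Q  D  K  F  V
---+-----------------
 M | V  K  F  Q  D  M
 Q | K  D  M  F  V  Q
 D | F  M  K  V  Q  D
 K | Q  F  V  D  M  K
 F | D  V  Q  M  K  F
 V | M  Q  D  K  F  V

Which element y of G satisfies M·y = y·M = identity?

First locate the identity: row V matches the header, so V is the identity.
Scan row M for V: M·M = V. Hence M^(-1) = M.

M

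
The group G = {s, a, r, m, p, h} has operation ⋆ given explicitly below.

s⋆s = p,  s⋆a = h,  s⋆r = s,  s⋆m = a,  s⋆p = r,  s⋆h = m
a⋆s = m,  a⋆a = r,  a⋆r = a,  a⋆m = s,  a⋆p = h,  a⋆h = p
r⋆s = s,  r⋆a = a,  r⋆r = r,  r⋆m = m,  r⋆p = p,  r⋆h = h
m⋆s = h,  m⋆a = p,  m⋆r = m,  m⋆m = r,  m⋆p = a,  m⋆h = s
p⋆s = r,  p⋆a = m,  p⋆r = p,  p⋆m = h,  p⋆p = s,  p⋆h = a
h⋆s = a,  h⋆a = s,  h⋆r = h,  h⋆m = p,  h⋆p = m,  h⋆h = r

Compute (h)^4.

r

h^1 = h
h^2 = h ⋆ h = r
h^3 = r ⋆ h = h
h^4 = h ⋆ h = r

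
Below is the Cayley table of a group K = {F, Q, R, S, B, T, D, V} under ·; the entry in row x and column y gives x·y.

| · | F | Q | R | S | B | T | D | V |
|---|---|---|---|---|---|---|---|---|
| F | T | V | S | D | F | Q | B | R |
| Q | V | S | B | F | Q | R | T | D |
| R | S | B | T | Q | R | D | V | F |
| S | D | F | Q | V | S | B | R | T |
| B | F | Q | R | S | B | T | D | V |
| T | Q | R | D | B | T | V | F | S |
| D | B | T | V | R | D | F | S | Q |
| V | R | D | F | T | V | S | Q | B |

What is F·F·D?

F·F = T
T·D = F

F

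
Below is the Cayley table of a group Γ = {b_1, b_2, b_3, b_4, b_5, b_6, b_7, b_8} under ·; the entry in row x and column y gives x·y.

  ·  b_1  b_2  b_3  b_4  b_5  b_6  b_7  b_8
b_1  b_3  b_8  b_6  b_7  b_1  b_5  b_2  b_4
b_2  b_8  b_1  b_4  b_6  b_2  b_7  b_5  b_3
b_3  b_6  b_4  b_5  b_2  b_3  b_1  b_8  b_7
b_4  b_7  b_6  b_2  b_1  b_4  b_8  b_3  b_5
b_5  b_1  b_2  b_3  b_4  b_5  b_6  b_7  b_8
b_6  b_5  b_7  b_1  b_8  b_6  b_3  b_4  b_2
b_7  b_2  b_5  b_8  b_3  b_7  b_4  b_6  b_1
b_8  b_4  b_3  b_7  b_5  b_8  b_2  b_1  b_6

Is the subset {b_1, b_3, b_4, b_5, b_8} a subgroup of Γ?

b_1·b_3 = b_6, which is not in {b_1, b_3, b_4, b_5, b_8}.
The subset is not closed under ·, so it is not a subgroup.
(Structurally, Γ here is isomorphic to the cyclic group Z_8.)

No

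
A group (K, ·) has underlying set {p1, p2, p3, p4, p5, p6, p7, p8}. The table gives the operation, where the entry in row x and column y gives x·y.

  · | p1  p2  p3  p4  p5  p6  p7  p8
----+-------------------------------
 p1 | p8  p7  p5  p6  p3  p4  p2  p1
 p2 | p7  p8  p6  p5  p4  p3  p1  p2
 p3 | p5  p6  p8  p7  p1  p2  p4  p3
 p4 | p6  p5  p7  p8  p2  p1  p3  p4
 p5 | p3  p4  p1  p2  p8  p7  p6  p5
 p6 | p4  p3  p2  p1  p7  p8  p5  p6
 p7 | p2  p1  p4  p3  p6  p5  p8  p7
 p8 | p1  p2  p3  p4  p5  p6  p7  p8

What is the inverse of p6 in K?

p6

First locate the identity: row p8 matches the header, so p8 is the identity.
Scan row p6 for p8: p6·p6 = p8. Hence p6^(-1) = p6.
(Structurally, K here is isomorphic to the elementary abelian group (Z_2)^3.)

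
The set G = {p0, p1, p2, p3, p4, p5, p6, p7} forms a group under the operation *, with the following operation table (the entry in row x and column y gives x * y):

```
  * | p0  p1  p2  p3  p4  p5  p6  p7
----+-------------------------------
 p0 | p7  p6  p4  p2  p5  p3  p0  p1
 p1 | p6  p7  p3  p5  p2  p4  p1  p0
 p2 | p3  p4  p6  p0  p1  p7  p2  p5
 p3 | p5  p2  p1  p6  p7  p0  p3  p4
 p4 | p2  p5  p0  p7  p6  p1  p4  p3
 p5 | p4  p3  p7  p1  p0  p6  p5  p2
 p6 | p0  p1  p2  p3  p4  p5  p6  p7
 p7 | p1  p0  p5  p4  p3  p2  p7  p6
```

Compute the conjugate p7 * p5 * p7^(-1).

The identity is p6. In row p7, the entry p6 sits in column p7, so p7^(-1) = p7.
p7 * p5 = p2
p2 * p7 = p5
(Structurally, G here is isomorphic to the dihedral group D_4.)

p5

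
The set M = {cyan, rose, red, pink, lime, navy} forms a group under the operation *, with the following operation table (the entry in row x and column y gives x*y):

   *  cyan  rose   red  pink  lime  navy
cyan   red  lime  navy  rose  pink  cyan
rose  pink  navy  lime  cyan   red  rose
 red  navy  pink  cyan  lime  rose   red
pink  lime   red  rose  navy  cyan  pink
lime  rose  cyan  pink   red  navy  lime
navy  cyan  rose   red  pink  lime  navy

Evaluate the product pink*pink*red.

pink*pink = navy
navy*red = red

red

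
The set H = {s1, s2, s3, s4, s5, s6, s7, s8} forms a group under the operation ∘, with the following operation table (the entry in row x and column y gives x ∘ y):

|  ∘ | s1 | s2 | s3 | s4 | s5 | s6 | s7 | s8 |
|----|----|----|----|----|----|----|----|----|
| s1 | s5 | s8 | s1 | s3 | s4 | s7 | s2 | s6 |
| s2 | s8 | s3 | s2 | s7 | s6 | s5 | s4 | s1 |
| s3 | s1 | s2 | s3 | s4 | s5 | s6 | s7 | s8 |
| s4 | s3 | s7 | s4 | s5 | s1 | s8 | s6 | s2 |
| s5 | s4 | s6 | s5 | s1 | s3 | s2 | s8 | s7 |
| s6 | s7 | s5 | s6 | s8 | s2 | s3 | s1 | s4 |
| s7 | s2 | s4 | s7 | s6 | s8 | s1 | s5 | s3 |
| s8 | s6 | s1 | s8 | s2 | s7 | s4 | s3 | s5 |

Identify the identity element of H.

The identity e satisfies e ∘ x = x for all x, so its row in the table reproduces the column headers.
Row s3 reads: s1, s2, s3, s4, s5, s6, s7, s8 — exactly the header order. So s3 is the identity.

s3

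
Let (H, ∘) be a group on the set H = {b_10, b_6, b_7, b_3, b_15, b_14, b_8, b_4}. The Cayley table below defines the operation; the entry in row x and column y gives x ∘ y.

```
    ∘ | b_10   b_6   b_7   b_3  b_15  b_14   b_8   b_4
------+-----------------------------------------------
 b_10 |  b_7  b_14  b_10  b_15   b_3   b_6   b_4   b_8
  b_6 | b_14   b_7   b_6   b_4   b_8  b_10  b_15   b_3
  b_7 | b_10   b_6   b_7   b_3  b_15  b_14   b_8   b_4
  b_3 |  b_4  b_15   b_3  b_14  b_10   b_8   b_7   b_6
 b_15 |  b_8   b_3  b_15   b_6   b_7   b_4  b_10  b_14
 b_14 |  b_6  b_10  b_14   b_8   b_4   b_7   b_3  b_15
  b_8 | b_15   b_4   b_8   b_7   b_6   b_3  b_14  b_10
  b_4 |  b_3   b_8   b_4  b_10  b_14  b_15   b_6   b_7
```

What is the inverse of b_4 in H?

First locate the identity: row b_7 matches the header, so b_7 is the identity.
Scan row b_4 for b_7: b_4 ∘ b_4 = b_7. Hence b_4^(-1) = b_4.

b_4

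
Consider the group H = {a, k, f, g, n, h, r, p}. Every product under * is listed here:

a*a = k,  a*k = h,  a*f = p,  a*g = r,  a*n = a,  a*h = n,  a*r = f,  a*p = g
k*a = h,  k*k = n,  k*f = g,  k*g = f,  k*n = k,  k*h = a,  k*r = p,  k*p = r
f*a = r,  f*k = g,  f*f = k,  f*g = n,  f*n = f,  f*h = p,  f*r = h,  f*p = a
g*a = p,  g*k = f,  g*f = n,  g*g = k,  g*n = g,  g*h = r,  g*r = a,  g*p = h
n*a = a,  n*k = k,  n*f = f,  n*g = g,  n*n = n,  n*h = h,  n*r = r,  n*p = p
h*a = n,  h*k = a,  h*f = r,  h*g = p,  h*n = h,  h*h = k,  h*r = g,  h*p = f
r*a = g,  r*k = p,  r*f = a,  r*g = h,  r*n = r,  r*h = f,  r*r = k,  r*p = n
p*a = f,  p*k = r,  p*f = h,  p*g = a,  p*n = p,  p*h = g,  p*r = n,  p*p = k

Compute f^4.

n

f^1 = f
f^2 = f*f = k
f^3 = k*f = g
f^4 = g*f = n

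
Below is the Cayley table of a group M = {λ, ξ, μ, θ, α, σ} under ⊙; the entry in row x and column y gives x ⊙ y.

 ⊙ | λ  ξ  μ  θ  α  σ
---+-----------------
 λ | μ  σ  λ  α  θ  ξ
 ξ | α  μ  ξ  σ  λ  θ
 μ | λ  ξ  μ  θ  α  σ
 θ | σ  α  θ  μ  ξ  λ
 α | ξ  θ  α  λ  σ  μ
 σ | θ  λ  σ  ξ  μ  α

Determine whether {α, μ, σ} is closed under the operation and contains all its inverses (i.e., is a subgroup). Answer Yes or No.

Yes

{α, μ, σ} contains the identity μ.
Checking products: every product of two elements of {α, μ, σ} (read from the table) lies in {α, μ, σ}, so the set is closed.
In a finite group, a nonempty closed subset is a subgroup. So {α, μ, σ} ≤ M.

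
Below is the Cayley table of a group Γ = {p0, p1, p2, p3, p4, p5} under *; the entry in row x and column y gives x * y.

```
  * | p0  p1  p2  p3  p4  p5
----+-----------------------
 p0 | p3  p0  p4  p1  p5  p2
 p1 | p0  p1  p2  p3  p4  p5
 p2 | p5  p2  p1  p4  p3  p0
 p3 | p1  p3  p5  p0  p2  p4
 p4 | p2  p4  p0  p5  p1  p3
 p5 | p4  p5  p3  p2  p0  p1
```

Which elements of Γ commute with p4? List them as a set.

{p1, p4}

Compare row p4 with column p4 entry by entry.
p0 * p4 = p5 but p4 * p0 = p2, so p0 does not.
Collecting the elements that commute with p4: C(p4) = {p1, p4}.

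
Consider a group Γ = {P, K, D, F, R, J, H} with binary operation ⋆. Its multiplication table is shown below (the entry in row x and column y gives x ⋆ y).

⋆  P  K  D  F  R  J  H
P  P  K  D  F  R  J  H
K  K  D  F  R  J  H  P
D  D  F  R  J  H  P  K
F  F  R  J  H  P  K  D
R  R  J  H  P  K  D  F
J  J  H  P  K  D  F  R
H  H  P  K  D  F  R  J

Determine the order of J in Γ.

The identity element is P (its row matches the header).
J^1 = J
J^2 = J ⋆ J = F
J^3 = F ⋆ J = K
J^4 = K ⋆ J = H
J^5 = H ⋆ J = R
J^6 = R ⋆ J = D
J^7 = D ⋆ J = P
The first power of J equal to the identity is J^7, so ord(J) = 7.
(Structurally, Γ here is isomorphic to the cyclic group Z_7.)

7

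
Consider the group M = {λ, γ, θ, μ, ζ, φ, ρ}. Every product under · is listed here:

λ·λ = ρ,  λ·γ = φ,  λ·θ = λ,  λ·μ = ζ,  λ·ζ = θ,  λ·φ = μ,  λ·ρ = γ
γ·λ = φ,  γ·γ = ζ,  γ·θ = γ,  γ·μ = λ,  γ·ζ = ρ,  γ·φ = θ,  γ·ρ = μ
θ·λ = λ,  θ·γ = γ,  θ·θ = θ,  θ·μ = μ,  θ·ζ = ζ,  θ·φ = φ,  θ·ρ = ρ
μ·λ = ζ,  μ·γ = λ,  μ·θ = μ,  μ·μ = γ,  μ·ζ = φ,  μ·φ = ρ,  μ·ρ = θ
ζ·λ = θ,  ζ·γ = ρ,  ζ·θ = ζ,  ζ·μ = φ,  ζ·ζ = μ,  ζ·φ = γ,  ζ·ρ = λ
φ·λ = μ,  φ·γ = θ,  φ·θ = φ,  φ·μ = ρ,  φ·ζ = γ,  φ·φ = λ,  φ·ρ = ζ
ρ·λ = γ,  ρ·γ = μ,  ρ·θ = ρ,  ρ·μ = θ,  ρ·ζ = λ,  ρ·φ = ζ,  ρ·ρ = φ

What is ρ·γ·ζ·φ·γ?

φ

ρ·γ = μ
μ·ζ = φ
φ·φ = λ
λ·γ = φ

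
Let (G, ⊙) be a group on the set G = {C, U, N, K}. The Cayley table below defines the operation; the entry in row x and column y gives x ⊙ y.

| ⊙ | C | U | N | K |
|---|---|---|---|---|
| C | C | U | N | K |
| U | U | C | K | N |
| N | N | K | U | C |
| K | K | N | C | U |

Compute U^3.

U^1 = U
U^2 = U ⊙ U = C
U^3 = C ⊙ U = U

U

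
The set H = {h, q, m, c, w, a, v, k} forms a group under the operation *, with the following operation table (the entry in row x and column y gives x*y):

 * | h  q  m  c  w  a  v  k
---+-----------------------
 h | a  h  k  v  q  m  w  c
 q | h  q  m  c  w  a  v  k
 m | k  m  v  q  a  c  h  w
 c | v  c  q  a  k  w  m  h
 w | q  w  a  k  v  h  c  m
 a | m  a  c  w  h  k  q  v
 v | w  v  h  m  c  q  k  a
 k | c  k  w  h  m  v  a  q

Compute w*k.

m

Read row w, column k: w*k = m.
(Structurally, H here is isomorphic to the cyclic group Z_8.)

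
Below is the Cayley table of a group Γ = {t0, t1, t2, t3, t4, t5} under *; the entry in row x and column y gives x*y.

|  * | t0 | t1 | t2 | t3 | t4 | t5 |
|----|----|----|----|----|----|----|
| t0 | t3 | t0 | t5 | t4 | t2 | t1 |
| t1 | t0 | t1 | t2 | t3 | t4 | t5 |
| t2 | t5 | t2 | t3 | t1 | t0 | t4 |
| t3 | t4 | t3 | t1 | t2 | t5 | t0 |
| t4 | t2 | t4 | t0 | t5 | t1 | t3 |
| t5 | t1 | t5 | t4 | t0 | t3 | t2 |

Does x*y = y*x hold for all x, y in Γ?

Yes

Check whether the table is symmetric across its main diagonal.
Every entry (row x, col y) equals the entry (row y, col x), so Γ is abelian.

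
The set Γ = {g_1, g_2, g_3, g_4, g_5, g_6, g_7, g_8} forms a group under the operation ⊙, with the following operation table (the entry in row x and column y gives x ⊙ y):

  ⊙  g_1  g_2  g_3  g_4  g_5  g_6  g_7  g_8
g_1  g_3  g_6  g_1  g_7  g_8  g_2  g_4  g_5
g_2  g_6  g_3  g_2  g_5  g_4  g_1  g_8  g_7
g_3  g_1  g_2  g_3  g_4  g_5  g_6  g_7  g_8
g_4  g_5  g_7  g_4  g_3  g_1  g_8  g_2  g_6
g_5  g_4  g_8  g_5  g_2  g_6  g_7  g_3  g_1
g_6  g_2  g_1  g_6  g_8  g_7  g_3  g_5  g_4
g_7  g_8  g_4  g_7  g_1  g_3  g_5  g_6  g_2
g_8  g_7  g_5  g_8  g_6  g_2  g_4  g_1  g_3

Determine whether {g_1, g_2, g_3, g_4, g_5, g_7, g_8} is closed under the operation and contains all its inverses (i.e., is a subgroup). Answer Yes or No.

No

g_5 ⊙ g_5 = g_6, which is not in {g_1, g_2, g_3, g_4, g_5, g_7, g_8}.
The subset is not closed under ⊙, so it is not a subgroup.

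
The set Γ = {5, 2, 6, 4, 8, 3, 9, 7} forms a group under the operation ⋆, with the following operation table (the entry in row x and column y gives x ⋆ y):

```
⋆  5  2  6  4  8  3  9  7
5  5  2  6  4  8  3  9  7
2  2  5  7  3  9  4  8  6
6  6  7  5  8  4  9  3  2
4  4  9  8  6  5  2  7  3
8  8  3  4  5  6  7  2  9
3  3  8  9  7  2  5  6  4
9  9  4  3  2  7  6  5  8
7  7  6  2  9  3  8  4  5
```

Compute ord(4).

The identity element is 5 (its row matches the header).
4^1 = 4
4^2 = 4 ⋆ 4 = 6
4^3 = 6 ⋆ 4 = 8
4^4 = 8 ⋆ 4 = 5
The first power of 4 equal to the identity is 4^4, so ord(4) = 4.

4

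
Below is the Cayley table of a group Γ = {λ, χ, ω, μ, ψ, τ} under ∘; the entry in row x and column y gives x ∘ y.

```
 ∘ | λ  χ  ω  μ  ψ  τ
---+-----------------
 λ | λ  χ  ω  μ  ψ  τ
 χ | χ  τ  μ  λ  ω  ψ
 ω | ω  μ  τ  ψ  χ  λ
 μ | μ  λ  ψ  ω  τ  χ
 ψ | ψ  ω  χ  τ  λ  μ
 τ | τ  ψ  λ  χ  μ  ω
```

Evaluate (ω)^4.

ω

ω^1 = ω
ω^2 = ω ∘ ω = τ
ω^3 = τ ∘ ω = λ
ω^4 = λ ∘ ω = ω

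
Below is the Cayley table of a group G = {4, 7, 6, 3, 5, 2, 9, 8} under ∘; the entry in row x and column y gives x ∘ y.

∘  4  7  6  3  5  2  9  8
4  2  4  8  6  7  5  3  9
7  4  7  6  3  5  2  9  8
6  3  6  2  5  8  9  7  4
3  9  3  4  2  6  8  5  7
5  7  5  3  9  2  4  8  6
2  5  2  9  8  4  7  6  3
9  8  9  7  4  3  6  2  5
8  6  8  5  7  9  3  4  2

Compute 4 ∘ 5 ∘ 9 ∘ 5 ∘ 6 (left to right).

4

4 ∘ 5 = 7
7 ∘ 9 = 9
9 ∘ 5 = 3
3 ∘ 6 = 4
(Structurally, G here is isomorphic to the quaternion group Q_8.)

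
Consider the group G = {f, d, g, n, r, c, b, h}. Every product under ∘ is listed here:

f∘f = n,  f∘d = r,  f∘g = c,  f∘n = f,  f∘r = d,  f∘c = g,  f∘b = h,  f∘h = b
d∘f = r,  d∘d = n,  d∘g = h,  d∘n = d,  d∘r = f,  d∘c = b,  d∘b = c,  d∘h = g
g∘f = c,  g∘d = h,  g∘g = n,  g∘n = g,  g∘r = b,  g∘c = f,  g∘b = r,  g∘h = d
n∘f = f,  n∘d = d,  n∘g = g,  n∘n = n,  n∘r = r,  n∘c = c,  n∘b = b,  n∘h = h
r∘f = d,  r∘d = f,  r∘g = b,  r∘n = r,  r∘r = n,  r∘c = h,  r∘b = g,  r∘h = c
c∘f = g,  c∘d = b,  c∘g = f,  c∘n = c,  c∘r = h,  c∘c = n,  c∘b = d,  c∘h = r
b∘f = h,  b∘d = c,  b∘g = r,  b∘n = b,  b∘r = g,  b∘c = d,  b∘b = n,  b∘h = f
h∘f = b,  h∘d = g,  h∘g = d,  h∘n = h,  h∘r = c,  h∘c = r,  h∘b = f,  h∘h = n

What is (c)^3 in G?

c^1 = c
c^2 = c ∘ c = n
c^3 = n ∘ c = c

c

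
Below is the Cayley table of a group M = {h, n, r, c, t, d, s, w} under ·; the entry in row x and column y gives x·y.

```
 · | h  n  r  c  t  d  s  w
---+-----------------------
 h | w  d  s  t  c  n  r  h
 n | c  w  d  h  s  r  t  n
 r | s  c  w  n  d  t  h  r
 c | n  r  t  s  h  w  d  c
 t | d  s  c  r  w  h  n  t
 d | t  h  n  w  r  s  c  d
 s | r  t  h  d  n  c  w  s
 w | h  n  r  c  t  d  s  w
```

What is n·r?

d

Read row n, column r: n·r = d.
(Structurally, M here is isomorphic to the dihedral group D_4.)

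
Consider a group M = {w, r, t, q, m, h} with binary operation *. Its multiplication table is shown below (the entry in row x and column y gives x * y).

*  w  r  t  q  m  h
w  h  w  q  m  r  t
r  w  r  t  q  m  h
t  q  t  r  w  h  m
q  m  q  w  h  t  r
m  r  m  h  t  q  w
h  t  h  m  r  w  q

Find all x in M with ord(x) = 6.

{m, w}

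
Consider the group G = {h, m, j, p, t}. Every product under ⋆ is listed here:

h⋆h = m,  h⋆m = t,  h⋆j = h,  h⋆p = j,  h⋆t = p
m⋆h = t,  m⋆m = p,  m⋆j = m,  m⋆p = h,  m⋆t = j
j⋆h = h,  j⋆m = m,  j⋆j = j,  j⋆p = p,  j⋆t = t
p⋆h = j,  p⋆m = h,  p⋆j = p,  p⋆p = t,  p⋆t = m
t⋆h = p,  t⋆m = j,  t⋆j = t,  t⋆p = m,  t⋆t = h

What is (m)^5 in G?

j

m^1 = m
m^2 = m ⋆ m = p
m^3 = p ⋆ m = h
m^4 = h ⋆ m = t
m^5 = t ⋆ m = j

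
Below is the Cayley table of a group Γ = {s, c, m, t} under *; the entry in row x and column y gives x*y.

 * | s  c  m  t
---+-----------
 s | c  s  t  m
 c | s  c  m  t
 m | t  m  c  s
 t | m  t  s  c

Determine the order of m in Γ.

2

The identity element is c (its row matches the header).
m^1 = m
m^2 = m*m = c
The first power of m equal to the identity is m^2, so ord(m) = 2.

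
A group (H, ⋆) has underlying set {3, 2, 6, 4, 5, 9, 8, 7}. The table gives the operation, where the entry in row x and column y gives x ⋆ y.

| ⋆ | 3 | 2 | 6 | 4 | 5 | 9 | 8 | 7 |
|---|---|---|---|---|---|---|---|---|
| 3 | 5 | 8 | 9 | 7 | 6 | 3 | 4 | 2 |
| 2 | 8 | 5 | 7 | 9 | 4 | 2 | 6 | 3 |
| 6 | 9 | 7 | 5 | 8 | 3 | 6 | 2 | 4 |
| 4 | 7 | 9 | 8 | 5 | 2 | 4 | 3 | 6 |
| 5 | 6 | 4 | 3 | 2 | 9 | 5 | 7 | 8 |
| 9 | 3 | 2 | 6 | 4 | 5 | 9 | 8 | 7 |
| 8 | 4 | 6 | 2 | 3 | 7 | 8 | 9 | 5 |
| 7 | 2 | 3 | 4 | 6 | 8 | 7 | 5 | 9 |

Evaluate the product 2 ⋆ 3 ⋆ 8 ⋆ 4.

2 ⋆ 3 = 8
8 ⋆ 8 = 9
9 ⋆ 4 = 4

4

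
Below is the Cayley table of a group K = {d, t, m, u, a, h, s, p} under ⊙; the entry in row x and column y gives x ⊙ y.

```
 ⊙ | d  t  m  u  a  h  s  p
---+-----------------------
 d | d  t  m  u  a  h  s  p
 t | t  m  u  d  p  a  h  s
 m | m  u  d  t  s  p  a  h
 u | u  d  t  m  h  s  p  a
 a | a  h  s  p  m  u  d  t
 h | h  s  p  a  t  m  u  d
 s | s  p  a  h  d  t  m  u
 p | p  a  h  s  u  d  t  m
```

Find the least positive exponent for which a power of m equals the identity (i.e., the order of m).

The identity element is d (its row matches the header).
m^1 = m
m^2 = m ⊙ m = d
The first power of m equal to the identity is m^2, so ord(m) = 2.
(Structurally, K here is isomorphic to the quaternion group Q_8.)

2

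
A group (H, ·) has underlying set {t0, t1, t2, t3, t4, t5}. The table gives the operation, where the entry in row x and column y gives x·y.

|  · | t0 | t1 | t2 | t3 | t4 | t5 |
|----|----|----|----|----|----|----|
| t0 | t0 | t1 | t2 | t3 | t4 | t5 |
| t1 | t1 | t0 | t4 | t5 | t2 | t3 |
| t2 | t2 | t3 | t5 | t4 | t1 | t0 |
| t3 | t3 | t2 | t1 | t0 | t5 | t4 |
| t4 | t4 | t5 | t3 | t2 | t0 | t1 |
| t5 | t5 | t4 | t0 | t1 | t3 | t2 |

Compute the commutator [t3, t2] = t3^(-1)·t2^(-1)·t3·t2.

t5

Identity is t0; from the table t3^(-1) = t3 and t2^(-1) = t5.
t3·t5 = t4
t4·t3 = t2
t2·t2 = t5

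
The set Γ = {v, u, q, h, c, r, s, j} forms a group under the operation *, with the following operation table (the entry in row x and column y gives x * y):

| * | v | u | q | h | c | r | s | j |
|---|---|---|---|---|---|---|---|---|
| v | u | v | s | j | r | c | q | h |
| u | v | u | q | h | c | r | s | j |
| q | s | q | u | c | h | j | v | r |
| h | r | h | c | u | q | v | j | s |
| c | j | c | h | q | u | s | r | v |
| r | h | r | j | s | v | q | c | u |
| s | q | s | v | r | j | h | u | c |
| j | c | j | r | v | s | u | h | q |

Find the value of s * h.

Read row s, column h: s * h = r.

r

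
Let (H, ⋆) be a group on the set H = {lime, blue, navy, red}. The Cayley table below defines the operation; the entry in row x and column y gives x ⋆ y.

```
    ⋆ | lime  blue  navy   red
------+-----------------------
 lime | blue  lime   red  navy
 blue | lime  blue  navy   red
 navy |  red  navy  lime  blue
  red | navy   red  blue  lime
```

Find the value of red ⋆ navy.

Read row red, column navy: red ⋆ navy = blue.

blue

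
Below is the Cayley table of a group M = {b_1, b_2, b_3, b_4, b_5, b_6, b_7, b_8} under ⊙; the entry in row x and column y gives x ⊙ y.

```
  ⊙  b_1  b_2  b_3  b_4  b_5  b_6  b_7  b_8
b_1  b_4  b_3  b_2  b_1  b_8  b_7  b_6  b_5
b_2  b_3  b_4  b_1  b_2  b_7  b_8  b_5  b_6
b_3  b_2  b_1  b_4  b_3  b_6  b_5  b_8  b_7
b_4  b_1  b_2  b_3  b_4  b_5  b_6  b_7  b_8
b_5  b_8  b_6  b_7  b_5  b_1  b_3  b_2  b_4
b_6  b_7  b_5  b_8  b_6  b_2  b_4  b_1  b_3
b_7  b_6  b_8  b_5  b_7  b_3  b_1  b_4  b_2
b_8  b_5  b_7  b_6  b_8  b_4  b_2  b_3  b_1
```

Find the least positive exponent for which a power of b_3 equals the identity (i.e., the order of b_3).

2

The identity element is b_4 (its row matches the header).
b_3^1 = b_3
b_3^2 = b_3 ⊙ b_3 = b_4
The first power of b_3 equal to the identity is b_3^2, so ord(b_3) = 2.
(Structurally, M here is isomorphic to the dihedral group D_4.)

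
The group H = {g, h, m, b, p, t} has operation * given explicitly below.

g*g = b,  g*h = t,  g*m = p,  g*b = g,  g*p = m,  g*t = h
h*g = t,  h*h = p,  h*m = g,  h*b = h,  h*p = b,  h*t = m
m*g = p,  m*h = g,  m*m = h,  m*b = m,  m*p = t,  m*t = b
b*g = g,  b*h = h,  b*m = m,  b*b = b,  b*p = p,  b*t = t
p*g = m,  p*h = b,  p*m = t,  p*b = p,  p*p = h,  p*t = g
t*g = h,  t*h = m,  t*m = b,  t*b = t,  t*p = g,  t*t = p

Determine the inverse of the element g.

First locate the identity: row b matches the header, so b is the identity.
Scan row g for b: g * g = b. Hence g^(-1) = g.

g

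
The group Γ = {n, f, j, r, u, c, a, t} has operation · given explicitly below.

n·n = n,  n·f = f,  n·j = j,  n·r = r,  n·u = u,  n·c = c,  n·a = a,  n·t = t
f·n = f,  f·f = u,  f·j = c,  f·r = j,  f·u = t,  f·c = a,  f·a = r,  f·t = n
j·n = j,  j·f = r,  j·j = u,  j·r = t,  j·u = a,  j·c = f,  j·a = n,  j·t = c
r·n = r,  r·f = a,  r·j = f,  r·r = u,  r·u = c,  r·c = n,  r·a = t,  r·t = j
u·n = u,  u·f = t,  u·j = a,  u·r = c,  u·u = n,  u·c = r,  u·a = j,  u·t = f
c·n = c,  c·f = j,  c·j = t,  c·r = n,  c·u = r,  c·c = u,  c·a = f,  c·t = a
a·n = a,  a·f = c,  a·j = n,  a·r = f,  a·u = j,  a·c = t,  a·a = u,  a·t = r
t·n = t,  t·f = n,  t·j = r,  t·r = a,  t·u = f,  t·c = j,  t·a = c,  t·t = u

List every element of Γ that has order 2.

Identity is n. Compute the order of each non-identity element by repeated multiplication:
  f: f → u → t → n  (order 4)
  j: j → u → a → n  (order 4)
  r: r → u → c → n  (order 4)
  u: u → n  (order 2)
  c: c → u → r → n  (order 4)
  a: a → u → j → n  (order 4)
  t: t → u → f → n  (order 4)
Elements of order 2: {u}.

{u}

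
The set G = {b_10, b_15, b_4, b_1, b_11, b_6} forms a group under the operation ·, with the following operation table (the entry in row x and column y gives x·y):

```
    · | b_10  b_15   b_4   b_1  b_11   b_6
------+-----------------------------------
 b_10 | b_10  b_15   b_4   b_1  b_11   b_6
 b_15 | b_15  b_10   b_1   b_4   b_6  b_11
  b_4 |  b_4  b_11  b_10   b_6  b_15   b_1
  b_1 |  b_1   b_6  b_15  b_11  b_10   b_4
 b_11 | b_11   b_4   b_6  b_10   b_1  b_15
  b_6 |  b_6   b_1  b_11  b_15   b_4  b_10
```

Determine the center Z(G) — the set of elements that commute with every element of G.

{b_10}

An element z is central iff its row equals its column in the table.
For b_4: b_4·b_1 = b_6 ≠ b_15 = b_1·b_4, so b_4 ∉ Z.
Checking each element this way leaves Z(G) = {b_10}.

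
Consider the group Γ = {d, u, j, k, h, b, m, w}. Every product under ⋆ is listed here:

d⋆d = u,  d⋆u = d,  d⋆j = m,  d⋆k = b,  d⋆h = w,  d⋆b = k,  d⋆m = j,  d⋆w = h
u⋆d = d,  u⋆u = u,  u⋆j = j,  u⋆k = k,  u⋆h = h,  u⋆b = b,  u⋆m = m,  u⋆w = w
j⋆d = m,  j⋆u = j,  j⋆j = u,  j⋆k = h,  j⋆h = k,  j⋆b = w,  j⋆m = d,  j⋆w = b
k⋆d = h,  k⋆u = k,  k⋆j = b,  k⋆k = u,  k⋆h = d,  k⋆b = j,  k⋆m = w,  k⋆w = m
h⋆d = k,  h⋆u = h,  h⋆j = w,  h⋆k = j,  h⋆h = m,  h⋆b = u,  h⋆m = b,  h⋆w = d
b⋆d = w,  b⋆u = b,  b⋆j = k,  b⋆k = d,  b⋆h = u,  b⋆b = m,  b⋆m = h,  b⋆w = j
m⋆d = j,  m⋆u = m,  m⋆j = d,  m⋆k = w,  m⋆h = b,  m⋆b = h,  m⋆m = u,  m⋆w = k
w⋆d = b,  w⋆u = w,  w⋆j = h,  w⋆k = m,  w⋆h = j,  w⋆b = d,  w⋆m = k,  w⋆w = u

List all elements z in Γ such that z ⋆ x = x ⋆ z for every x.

{m, u}

An element z is central iff its row equals its column in the table.
For d: d ⋆ b = k ≠ w = b ⋆ d, so d ∉ Z.
Checking each element this way leaves Z(Γ) = {m, u}.
(Structurally, Γ here is isomorphic to the dihedral group D_4.)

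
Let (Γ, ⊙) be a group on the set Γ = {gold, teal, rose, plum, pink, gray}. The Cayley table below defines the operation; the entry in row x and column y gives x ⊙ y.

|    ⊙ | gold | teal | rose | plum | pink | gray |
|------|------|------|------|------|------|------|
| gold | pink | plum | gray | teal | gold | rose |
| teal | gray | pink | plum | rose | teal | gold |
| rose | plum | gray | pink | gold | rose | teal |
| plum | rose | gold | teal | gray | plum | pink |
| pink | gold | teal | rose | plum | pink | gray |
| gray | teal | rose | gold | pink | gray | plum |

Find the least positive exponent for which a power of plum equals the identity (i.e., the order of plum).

The identity element is pink (its row matches the header).
plum^1 = plum
plum^2 = plum ⊙ plum = gray
plum^3 = gray ⊙ plum = pink
The first power of plum equal to the identity is plum^3, so ord(plum) = 3.

3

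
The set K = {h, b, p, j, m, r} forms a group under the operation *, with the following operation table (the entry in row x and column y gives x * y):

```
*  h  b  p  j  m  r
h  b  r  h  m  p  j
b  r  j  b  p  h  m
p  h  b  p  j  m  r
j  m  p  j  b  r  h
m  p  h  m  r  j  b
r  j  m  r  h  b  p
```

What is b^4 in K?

b

b^1 = b
b^2 = b * b = j
b^3 = j * b = p
b^4 = p * b = b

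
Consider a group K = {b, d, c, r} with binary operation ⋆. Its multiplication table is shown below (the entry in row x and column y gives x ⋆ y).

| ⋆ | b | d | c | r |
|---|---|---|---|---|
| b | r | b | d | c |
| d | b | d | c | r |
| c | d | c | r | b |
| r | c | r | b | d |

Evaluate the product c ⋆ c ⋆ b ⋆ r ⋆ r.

c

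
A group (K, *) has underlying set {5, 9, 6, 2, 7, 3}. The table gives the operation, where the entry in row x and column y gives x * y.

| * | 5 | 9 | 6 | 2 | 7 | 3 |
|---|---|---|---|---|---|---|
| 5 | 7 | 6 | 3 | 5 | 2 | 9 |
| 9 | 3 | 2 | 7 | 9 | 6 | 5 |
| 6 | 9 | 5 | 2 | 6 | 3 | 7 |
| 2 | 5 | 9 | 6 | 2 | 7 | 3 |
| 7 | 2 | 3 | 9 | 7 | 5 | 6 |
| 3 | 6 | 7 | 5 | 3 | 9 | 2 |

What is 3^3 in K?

3

3^1 = 3
3^2 = 3 * 3 = 2
3^3 = 2 * 3 = 3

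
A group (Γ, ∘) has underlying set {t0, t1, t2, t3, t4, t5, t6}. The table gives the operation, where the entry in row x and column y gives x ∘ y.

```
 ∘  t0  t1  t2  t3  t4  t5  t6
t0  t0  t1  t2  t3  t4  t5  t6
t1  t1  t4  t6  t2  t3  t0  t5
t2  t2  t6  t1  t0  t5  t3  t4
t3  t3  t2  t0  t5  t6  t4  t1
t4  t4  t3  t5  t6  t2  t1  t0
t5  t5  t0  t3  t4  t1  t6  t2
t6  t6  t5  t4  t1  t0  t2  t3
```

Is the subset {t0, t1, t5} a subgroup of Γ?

t5 ∘ t5 = t6, which is not in {t0, t1, t5}.
The subset is not closed under ∘, so it is not a subgroup.

No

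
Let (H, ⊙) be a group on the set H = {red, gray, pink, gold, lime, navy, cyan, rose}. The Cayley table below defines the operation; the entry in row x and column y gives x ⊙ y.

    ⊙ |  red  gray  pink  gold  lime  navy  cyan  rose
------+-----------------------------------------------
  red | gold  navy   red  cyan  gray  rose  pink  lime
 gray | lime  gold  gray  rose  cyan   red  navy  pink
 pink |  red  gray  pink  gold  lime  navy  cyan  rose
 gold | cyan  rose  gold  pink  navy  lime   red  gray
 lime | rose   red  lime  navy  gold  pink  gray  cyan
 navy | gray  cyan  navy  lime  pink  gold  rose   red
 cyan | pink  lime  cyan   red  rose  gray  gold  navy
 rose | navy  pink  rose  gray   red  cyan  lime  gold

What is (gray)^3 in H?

rose

gray^1 = gray
gray^2 = gray ⊙ gray = gold
gray^3 = gold ⊙ gray = rose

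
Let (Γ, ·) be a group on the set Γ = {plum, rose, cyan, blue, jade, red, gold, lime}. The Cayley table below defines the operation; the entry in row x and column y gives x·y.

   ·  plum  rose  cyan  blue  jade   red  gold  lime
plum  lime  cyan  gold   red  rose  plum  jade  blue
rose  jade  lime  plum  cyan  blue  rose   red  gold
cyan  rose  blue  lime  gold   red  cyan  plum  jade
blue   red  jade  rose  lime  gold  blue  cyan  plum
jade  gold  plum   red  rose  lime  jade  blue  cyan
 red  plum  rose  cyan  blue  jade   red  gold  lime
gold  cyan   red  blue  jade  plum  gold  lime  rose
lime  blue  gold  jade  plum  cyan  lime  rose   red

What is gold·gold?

lime

Read row gold, column gold: gold·gold = lime.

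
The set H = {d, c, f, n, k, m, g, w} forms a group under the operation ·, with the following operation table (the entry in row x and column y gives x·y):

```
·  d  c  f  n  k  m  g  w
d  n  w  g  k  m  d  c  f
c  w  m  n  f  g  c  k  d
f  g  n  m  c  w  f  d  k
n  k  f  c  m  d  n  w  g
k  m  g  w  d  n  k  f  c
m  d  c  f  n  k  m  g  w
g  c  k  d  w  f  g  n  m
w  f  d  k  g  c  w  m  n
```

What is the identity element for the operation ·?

m

The identity e satisfies e·x = x for all x, so its row in the table reproduces the column headers.
Row m reads: d, c, f, n, k, m, g, w — exactly the header order. So m is the identity.
(Structurally, H here is isomorphic to Z_2 x Z_4.)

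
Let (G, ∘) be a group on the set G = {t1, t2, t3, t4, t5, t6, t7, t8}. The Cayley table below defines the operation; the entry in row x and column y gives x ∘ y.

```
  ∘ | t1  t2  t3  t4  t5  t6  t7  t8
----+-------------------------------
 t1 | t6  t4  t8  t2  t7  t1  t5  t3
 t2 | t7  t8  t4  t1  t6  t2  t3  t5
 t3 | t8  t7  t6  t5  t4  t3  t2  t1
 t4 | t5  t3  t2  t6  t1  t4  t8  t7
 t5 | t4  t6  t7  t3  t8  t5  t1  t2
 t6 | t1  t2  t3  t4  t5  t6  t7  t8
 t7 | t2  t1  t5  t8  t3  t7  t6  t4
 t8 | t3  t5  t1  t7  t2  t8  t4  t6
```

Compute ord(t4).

2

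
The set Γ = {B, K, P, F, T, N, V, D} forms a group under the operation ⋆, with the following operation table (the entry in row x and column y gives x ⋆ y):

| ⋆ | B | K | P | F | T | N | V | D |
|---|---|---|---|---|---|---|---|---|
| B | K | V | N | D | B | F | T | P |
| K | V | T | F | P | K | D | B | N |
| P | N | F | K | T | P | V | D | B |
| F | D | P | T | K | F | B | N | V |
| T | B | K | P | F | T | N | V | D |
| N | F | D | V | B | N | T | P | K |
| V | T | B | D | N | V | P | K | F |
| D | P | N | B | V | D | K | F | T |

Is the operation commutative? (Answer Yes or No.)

Check whether the table is symmetric across its main diagonal.
Every entry (row x, col y) equals the entry (row y, col x), so Γ is abelian.

Yes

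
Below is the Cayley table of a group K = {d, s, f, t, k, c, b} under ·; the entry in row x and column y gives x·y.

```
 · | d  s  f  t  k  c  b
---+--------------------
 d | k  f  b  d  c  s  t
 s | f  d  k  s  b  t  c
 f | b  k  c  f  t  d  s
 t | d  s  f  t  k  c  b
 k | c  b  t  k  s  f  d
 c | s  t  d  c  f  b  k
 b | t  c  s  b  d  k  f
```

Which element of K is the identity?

t

The identity e satisfies e·x = x for all x, so its row in the table reproduces the column headers.
Row t reads: d, s, f, t, k, c, b — exactly the header order. So t is the identity.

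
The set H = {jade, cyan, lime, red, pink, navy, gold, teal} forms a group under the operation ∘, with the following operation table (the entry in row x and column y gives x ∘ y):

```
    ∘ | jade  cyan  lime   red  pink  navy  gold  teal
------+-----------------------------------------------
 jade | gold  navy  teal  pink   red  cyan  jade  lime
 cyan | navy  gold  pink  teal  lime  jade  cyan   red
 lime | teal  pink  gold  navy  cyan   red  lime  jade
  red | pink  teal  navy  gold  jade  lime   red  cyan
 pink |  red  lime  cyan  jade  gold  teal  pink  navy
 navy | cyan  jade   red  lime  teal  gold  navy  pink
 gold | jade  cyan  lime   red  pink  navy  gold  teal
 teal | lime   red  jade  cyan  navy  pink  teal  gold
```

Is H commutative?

Check whether the table is symmetric across its main diagonal.
Every entry (row x, col y) equals the entry (row y, col x), so H is abelian.
(In fact H ≅ the elementary abelian group (Z_2)^3.)

Yes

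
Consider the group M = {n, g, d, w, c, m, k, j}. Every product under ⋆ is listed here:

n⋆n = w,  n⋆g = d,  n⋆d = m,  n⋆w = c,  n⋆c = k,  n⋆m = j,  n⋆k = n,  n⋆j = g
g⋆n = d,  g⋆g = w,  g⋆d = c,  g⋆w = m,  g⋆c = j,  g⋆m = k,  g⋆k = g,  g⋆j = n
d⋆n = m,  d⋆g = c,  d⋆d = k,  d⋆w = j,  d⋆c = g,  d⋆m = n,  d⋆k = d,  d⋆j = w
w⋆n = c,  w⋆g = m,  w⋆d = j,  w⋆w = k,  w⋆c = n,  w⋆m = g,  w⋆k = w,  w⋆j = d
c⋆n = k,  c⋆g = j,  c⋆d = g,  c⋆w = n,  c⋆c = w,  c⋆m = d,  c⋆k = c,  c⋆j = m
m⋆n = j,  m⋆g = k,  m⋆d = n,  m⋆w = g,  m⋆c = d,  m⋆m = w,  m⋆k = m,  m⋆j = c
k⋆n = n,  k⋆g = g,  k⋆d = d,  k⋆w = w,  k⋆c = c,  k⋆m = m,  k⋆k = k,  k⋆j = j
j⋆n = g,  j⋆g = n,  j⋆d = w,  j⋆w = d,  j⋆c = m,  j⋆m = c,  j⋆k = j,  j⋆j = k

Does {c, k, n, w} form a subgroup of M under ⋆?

Yes

{c, k, n, w} contains the identity k.
Checking products: every product of two elements of {c, k, n, w} (read from the table) lies in {c, k, n, w}, so the set is closed.
In a finite group, a nonempty closed subset is a subgroup. So {c, k, n, w} ≤ M.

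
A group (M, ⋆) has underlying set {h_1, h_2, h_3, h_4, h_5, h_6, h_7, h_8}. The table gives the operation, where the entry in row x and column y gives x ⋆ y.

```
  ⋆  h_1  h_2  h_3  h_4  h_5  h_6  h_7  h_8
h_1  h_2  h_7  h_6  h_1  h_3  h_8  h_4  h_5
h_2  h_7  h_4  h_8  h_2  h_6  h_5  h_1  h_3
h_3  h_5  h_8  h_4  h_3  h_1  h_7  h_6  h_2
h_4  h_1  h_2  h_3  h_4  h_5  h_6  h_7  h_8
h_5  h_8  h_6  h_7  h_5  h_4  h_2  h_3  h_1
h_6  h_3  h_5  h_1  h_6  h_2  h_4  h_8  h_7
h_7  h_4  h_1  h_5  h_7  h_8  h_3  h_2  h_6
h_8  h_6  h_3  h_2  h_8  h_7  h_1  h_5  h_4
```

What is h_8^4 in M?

h_4

h_8^1 = h_8
h_8^2 = h_8 ⋆ h_8 = h_4
h_8^3 = h_4 ⋆ h_8 = h_8
h_8^4 = h_8 ⋆ h_8 = h_4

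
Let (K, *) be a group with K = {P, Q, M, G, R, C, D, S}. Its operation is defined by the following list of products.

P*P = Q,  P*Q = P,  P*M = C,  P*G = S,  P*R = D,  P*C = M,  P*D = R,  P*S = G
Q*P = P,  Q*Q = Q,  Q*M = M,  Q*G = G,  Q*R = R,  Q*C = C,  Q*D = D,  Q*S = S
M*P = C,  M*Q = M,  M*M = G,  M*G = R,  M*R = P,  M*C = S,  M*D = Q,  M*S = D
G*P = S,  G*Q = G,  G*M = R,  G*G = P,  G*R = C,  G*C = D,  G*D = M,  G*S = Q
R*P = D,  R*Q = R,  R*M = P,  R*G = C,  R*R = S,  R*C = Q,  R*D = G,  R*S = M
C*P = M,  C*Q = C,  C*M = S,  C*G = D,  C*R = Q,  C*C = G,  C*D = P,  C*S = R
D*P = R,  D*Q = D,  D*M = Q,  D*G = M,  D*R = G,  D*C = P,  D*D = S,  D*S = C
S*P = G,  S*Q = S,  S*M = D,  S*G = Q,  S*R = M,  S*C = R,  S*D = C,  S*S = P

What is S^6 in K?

P

S^1 = S
S^2 = S * S = P
S^3 = P * S = G
S^4 = G * S = Q
S^5 = Q * S = S
S^6 = S * S = P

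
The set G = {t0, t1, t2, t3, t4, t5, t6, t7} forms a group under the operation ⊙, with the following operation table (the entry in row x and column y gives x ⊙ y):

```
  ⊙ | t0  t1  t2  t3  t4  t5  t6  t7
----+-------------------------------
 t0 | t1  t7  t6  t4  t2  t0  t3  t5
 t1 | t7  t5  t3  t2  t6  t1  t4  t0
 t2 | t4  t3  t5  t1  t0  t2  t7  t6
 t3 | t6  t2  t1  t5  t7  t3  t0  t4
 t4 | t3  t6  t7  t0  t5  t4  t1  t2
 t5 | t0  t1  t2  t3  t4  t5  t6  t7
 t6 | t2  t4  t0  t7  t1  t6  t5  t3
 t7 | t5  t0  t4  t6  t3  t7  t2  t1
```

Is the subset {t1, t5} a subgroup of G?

{t1, t5} contains the identity t5.
Checking products: every product of two elements of {t1, t5} (read from the table) lies in {t1, t5}, so the set is closed.
In a finite group, a nonempty closed subset is a subgroup. So {t1, t5} ≤ G.

Yes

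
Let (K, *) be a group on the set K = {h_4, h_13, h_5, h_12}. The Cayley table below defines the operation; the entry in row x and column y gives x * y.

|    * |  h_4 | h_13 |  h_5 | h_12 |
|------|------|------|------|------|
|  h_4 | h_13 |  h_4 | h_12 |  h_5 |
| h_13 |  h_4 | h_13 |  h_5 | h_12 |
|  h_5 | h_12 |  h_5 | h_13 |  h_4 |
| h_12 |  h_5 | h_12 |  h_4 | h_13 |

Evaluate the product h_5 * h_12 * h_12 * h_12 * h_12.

h_5 * h_12 = h_4
h_4 * h_12 = h_5
h_5 * h_12 = h_4
h_4 * h_12 = h_5

h_5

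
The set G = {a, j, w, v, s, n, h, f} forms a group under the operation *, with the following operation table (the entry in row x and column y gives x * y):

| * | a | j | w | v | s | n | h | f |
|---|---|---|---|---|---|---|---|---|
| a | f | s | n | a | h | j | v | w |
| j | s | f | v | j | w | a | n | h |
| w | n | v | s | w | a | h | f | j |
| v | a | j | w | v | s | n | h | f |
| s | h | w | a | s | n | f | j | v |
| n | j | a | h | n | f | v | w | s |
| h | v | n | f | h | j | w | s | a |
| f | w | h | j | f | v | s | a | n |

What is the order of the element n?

2

The identity element is v (its row matches the header).
n^1 = n
n^2 = n * n = v
The first power of n equal to the identity is n^2, so ord(n) = 2.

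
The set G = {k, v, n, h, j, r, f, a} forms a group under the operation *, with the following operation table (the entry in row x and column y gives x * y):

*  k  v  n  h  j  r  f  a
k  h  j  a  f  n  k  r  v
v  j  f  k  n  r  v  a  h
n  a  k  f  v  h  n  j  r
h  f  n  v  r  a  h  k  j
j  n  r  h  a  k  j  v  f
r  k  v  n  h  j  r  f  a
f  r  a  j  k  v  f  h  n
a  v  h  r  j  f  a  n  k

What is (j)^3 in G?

j^1 = j
j^2 = j * j = k
j^3 = k * j = n

n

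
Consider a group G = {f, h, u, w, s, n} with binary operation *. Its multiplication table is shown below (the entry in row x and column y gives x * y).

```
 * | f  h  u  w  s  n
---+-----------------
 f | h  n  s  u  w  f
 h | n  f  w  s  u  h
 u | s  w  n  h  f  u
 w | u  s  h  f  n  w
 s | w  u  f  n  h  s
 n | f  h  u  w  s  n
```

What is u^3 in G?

u^1 = u
u^2 = u * u = n
u^3 = n * u = u
(Structurally, G here is isomorphic to the cyclic group Z_6.)

u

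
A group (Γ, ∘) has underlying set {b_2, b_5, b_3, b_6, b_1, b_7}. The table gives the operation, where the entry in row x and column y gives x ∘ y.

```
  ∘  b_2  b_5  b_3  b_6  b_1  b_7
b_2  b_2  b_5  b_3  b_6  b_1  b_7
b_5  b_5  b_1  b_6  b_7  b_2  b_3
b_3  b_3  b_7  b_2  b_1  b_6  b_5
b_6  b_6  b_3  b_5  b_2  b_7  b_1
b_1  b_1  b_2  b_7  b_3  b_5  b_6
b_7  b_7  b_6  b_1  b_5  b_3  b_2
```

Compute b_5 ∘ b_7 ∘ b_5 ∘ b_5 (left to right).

b_6

b_5 ∘ b_7 = b_3
b_3 ∘ b_5 = b_7
b_7 ∘ b_5 = b_6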